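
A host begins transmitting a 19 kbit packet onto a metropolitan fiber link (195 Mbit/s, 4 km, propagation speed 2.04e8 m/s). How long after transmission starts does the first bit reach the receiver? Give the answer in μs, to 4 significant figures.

First bit experiences only propagation delay: d/s = 4000/204000000 = 19.61 μs.

19.61 μs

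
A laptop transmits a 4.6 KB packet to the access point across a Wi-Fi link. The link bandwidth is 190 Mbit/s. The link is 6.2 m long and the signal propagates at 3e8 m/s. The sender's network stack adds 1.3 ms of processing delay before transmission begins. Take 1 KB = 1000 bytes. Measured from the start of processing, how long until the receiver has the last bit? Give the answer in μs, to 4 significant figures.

1494 μs

L = 36800 bits.
Transmission delay = L/R = 36800 / 190000000 = 193.684 μs.
Propagation delay = d/s = 6.2 m / 300000000 m/s = 0.0206667 μs.
Plus processing delay 1.3 ms = 1300 μs.
Total = 1494 μs.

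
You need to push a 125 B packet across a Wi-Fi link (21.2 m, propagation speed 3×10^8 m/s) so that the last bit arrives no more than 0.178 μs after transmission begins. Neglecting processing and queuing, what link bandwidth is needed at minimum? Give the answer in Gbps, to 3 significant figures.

9.32 Gbps

L = 1000 bits.
Propagation delay = 21.2 / 300000000 = 0.0706667 μs.
Transmission budget = 0.178 − 0.0706667 = 0.107333 μs.
R ≥ L / t_tx = 1000 bits / 1.07333e-07 s = 9.32 Gbps.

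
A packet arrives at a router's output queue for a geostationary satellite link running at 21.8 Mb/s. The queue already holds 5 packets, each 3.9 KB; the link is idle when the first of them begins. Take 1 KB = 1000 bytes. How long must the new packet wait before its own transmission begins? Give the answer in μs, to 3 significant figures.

7160 μs

Each queued packet: L/R = 31200/21800000 = 1431.19 μs.
5 queued → 7155.96 μs.
Queuing delay = 7160 μs.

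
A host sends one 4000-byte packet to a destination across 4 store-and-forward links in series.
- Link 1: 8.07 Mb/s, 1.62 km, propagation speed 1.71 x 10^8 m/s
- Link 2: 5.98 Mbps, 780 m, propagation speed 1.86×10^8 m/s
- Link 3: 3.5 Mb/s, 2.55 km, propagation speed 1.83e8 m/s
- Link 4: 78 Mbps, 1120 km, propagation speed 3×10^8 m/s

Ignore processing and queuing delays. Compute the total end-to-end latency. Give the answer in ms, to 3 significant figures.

22.6 ms

L = 4000 × 8 = 32000 bits.
Transmission delays (L/R per hop): 3.9653, 5.35117, 9.14286, 0.410256 ms; sum = 18.8696 ms.
Propagation delays (d/s per hop): 0.00947368, 0.00419355, 0.0139344, 3.73333 ms; sum = 3.76093 ms.
End-to-end = 22.6 ms.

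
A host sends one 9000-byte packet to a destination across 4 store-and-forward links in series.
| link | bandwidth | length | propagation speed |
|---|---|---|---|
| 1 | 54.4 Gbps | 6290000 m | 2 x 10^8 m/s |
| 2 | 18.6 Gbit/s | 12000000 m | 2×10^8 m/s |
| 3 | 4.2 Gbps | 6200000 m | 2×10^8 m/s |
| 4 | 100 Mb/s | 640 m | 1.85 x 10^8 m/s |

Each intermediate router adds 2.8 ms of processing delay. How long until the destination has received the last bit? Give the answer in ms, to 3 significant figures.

L = 9000 × 8 = 72000 bits.
Transmission delays (L/R per hop): 0.00132353, 0.00387097, 0.0171429, 0.72 ms; sum = 0.742337 ms.
Propagation delays (d/s per hop): 31.45, 60, 31, 0.00345946 ms; sum = 122.453 ms.
Processing at 3 router(s): 3 × 2.8 ms = 8.4 ms.
End-to-end = 132 ms.

132 ms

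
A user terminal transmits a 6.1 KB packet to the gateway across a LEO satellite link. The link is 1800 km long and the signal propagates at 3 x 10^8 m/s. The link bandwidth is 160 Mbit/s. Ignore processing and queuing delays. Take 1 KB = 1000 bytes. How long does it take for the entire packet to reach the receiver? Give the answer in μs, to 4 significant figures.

L = 48800 bits.
Transmission delay = L/R = 48800 / 160000000 = 305 μs.
Propagation delay = d/s = 1800000 m / 300000000 m/s = 6000 μs.
Total = 6305 μs.

6305 μs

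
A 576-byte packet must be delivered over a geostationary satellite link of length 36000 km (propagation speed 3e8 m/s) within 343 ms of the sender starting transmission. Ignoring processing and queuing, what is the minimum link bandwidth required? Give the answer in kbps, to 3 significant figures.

20.7 kbps

L = 4608 bits.
Propagation delay = 36000000 / 300000000 = 120 ms.
Transmission budget = 343 − 120 = 223 ms.
R ≥ L / t_tx = 4608 bits / 0.223 s = 20.7 kbps.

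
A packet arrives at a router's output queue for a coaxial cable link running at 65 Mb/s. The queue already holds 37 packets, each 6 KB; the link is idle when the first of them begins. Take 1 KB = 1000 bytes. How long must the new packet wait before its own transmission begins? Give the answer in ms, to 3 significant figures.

27.3 ms

Each queued packet: L/R = 48000/65000000 = 0.738462 ms.
37 queued → 27.3231 ms.
Queuing delay = 27.3 ms.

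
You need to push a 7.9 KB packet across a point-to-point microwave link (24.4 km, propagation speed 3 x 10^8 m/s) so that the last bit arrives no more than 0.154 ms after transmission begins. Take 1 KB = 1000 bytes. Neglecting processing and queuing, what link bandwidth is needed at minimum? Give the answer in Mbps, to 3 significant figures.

L = 63200 bits.
Propagation delay = 24400 / 300000000 = 0.0813333 ms.
Transmission budget = 0.154 − 0.0813333 = 0.0726667 ms.
R ≥ L / t_tx = 63200 bits / 7.26667e-05 s = 870 Mbps.

870 Mbps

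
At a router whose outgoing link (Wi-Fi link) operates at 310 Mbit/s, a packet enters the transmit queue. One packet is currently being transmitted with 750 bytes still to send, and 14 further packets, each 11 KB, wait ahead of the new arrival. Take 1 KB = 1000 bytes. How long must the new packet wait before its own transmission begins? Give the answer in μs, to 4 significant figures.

Each queued packet: L/R = 88000/310000000 = 283.871 μs.
14 queued → 3974.19 μs.
Plus remaining 6000 bits of current packet: 19.3548 μs.
Queuing delay = 3994 μs.

3994 μs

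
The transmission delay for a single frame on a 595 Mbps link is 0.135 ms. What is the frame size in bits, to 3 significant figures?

80300 bits

L = R × t_tx = 595000000 b/s × 0.000135 s = 80325 bits.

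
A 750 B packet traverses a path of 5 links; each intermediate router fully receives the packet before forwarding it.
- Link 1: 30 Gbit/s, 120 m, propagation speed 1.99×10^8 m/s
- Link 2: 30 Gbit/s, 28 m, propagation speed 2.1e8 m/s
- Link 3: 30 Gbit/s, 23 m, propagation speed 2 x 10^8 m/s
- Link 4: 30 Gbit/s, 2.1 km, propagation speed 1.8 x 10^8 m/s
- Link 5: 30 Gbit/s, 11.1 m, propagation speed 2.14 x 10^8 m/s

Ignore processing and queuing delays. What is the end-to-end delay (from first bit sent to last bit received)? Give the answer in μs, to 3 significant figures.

L = 750 × 8 = 6000 bits.
Transmission delay per hop = L/R = 6000/30000000000 = 0.2 μs; 5 hops → 1 μs.
Propagation delays (d/s per hop): 0.603015, 0.133333, 0.115, 11.6667, 0.0518692 μs; sum = 12.5699 μs.
End-to-end = 13.6 μs.

13.6 μs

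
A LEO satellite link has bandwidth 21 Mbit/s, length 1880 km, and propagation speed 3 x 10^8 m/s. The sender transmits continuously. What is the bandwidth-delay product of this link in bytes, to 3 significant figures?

Propagation delay = 1880000 / 300000000 = 0.00626667 s.
BDP = R × t_prop = 21000000 × 0.00626667 = 131600 bits.
In bytes: 131600/8 = 16500 bytes.

16500 bytes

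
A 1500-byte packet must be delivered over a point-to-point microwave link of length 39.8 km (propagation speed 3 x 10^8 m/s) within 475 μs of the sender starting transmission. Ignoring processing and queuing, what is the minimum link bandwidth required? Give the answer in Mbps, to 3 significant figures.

35.1 Mbps

L = 12000 bits.
Propagation delay = 39800 / 300000000 = 132.667 μs.
Transmission budget = 475 − 132.667 = 342.333 μs.
R ≥ L / t_tx = 12000 bits / 0.000342333 s = 35.1 Mbps.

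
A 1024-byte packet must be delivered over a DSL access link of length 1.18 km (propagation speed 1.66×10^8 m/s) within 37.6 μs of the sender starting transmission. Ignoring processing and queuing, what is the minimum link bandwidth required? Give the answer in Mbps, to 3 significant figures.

L = 8192 bits.
Propagation delay = 1180 / 166000000 = 7.10843 μs.
Transmission budget = 37.6 − 7.10843 = 30.4916 μs.
R ≥ L / t_tx = 8192 bits / 3.04916e-05 s = 269 Mbps.

269 Mbps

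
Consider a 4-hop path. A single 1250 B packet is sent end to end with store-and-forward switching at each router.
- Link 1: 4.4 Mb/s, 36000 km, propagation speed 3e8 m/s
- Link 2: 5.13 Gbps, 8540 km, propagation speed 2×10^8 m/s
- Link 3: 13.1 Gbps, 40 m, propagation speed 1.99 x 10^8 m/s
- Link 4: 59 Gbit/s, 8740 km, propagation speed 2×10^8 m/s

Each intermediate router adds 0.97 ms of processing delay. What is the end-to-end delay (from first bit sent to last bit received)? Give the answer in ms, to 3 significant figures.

L = 1250 × 8 = 10000 bits.
Transmission delays (L/R per hop): 2.27273, 0.00194932, 0.000763359, 0.000169492 ms; sum = 2.27561 ms.
Propagation delays (d/s per hop): 120, 42.7, 0.000201005, 43.7 ms; sum = 206.4 ms.
Processing at 3 router(s): 3 × 0.97 ms = 2.91 ms.
End-to-end = 212 ms.

212 ms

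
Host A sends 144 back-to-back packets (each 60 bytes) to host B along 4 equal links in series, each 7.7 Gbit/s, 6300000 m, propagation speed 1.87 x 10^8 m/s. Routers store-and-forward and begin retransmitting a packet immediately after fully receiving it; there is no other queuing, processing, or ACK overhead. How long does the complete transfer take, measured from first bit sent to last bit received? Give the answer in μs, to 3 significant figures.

Per-hop transmission t_tx = L/R = 480/7700000000 = 0.0623377 μs.
Per-hop propagation t_prop = 6300000/187000000 = 33689.8 μs.
Pipeline fill: first packet needs 4·t_tx to clear all hops; remaining 143 packets each add one t_tx.
Total = (4+144-1)·t_tx + 4·t_prop = 147·0.0623377 + 4·33689.8 = 135000 μs.

135000 μs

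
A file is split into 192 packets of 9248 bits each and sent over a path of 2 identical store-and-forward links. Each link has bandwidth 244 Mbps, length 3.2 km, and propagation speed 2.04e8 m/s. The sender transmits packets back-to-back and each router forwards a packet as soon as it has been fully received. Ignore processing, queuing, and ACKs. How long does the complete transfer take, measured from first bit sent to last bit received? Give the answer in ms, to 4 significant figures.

7.346 ms

Per-hop transmission t_tx = L/R = 9248/244000000 = 0.0379016 ms.
Per-hop propagation t_prop = 3200/204000000 = 0.0156863 ms.
Pipeline fill: first packet needs 2·t_tx to clear all hops; remaining 191 packets each add one t_tx.
Total = (2+192-1)·t_tx + 2·t_prop = 193·0.0379016 + 2·0.0156863 = 7.346 ms.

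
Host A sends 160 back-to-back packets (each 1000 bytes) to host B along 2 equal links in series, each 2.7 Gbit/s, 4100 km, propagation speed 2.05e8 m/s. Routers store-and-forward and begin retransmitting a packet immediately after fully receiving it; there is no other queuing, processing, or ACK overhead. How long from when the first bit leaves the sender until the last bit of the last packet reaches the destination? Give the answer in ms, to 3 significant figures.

40.5 ms

Per-hop transmission t_tx = L/R = 8000/2700000000 = 0.00296296 ms.
Per-hop propagation t_prop = 4100000/2.05e+08 = 20 ms.
Pipeline fill: first packet needs 2·t_tx to clear all hops; remaining 159 packets each add one t_tx.
Total = (2+160-1)·t_tx + 2·t_prop = 161·0.00296296 + 2·20 = 40.5 ms.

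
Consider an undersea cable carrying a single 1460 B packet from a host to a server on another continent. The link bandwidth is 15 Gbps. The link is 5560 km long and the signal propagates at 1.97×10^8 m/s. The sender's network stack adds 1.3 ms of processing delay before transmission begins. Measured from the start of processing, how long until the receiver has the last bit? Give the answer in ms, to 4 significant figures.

L = 1460 × 8 = 11680 bits.
Transmission delay = L/R = 11680 / 15000000000 = 0.000778667 ms.
Propagation delay = d/s = 5560000 m / 197000000 m/s = 28.2234 ms.
Plus processing delay 1.3 ms = 1.3 ms.
Total = 29.52 ms.

29.52 ms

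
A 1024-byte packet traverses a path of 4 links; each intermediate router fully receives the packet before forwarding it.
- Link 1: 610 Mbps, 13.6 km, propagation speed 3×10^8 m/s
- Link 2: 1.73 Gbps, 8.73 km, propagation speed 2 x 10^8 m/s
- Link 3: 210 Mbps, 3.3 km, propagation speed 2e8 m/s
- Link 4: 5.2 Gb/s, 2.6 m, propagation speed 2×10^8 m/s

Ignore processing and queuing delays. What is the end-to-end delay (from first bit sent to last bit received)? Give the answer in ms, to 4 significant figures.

L = 1024 × 8 = 8192 bits.
Transmission delays (L/R per hop): 0.0134295, 0.00473526, 0.0390095, 0.00157538 ms; sum = 0.0587497 ms.
Propagation delays (d/s per hop): 0.0453333, 0.04365, 0.0165, 1.3e-05 ms; sum = 0.105496 ms.
End-to-end = 0.1642 ms.

0.1642 ms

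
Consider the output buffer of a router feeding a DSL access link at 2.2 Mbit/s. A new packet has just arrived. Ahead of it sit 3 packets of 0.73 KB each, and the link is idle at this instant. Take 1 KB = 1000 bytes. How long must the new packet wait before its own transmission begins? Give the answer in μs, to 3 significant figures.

Each queued packet: L/R = 5840/2200000 = 2654.55 μs.
3 queued → 7963.64 μs.
Queuing delay = 7960 μs.

7960 μs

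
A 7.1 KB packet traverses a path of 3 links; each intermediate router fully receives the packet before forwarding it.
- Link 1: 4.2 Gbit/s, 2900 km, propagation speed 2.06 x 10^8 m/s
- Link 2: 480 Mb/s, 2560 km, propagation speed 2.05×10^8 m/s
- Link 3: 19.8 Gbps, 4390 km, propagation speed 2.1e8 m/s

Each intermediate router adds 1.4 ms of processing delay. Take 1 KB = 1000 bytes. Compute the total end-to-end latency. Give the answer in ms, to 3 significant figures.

L = 56800 bits.
Transmission delays (L/R per hop): 0.0135238, 0.118333, 0.00286869 ms; sum = 0.134726 ms.
Propagation delays (d/s per hop): 14.0777, 12.4878, 20.9048 ms; sum = 47.4702 ms.
Processing at 2 router(s): 2 × 1.4 ms = 2.8 ms.
End-to-end = 50.4 ms.

50.4 ms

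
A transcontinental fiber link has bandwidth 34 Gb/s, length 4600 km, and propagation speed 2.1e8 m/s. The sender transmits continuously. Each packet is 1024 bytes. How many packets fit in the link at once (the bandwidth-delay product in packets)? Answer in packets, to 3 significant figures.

90900 packets

Propagation delay = 4600000 / 210000000 = 0.0219048 s.
BDP = R × t_prop = 34000000000 × 0.0219048 = 744762000 bits.
In packets of 8192 bits: 90900 packets.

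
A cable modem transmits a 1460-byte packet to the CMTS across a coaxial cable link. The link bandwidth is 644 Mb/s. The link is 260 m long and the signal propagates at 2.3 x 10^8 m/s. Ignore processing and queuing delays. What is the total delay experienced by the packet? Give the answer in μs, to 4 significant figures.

L = 1460 × 8 = 11680 bits.
Transmission delay = L/R = 11680 / 644000000 = 18.1366 μs.
Propagation delay = d/s = 260 m / 2.3e+08 m/s = 1.13043 μs.
Total = 19.27 μs.

19.27 μs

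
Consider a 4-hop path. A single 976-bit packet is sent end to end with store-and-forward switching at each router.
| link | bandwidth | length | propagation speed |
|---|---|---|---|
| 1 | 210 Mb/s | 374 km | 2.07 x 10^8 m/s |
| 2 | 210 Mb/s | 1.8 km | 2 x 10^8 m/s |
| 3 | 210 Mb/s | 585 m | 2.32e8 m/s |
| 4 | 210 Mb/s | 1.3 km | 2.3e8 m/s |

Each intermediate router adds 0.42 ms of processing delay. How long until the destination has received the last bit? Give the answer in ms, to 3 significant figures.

3.10 ms

Transmission delay per hop = L/R = 976/210000000 = 0.00464762 ms; 4 hops → 0.0185905 ms.
Propagation delays (d/s per hop): 1.80676, 0.009, 0.00252155, 0.00565217 ms; sum = 1.82394 ms.
Processing at 3 router(s): 3 × 0.42 ms = 1.26 ms.
End-to-end = 3.10 ms.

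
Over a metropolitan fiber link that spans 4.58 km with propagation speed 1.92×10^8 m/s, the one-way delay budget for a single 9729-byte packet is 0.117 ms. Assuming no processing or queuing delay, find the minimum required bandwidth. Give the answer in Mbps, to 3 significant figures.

L = 77832 bits.
Propagation delay = 4580 / 192000000 = 0.0238542 ms.
Transmission budget = 0.117 − 0.0238542 = 0.0931458 ms.
R ≥ L / t_tx = 77832 bits / 9.31458e-05 s = 836 Mbps.

836 Mbps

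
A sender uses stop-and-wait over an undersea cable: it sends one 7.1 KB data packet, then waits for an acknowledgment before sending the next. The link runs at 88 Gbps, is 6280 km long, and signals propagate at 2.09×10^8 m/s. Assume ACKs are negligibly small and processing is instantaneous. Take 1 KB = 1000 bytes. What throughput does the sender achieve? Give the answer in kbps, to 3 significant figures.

t_tx = L/R = 56800/88000000000 = 6.45455e-07 s.
t_prop = 6280000/209000000 = 0.0300478 s; RTT = 0.0600957 s.
Cycle = t_tx + RTT = 0.0600963 s.
Throughput = L / cycle = 56800 / 0.0600963 = 945 kbps.

945 kbps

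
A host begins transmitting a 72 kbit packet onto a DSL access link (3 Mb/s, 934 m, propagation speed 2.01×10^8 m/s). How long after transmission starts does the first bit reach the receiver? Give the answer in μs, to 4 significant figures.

First bit experiences only propagation delay: d/s = 934/2.01e+08 = 4.647 μs.

4.647 μs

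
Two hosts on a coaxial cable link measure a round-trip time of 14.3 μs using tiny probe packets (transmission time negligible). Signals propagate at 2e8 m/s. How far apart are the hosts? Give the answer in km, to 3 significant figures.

1.43 km

One-way propagation = RTT/2 = 7.15 μs.
d = s × t = 200000000 × 7.15e-06 = 1.43 km.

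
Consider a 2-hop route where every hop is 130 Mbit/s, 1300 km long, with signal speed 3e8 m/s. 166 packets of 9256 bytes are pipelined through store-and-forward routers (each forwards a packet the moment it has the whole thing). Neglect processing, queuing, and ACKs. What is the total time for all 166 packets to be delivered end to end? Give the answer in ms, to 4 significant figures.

103.8 ms

Per-hop transmission t_tx = L/R = 74048/130000000 = 0.5696 ms.
Per-hop propagation t_prop = 1300000/300000000 = 4.33333 ms.
Pipeline fill: first packet needs 2·t_tx to clear all hops; remaining 165 packets each add one t_tx.
Total = (2+166-1)·t_tx + 2·t_prop = 167·0.5696 + 2·4.33333 = 103.8 ms.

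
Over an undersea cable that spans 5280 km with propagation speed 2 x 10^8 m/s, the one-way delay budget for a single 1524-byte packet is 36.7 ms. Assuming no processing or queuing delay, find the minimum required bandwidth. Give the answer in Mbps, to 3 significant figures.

1.18 Mbps

L = 12192 bits.
Propagation delay = 5280000 / 200000000 = 26.4 ms.
Transmission budget = 36.7 − 26.4 = 10.3 ms.
R ≥ L / t_tx = 12192 bits / 0.0103 s = 1.18 Mbps.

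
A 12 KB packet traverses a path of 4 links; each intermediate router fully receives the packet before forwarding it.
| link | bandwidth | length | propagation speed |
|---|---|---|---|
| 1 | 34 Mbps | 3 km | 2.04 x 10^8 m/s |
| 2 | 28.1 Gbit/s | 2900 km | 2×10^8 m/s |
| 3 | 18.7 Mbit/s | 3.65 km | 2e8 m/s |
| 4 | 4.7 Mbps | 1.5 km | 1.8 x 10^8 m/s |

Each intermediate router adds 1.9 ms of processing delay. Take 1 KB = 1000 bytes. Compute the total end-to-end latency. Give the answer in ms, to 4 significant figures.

48.63 ms

L = 96000 bits.
Transmission delays (L/R per hop): 2.82353, 0.00341637, 5.13369, 20.4255 ms; sum = 28.3862 ms.
Propagation delays (d/s per hop): 0.0147059, 14.5, 0.01825, 0.00833333 ms; sum = 14.5413 ms.
Processing at 3 router(s): 3 × 1.9 ms = 5.7 ms.
End-to-end = 48.63 ms.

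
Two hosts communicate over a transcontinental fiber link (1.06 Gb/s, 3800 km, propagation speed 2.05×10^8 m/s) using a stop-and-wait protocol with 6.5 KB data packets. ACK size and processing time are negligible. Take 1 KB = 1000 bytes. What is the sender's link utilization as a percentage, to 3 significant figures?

t_tx = L/R = 52000/1060000000 = 4.90566e-05 s.
t_prop = 3800000/2.05e+08 = 0.0185366 s; RTT = 0.0370732 s.
Cycle = t_tx + RTT = 0.0371222 s.
Utilization = t_tx / cycle = 4.90566e-05/0.0371222 = 0.132 %.

0.132 %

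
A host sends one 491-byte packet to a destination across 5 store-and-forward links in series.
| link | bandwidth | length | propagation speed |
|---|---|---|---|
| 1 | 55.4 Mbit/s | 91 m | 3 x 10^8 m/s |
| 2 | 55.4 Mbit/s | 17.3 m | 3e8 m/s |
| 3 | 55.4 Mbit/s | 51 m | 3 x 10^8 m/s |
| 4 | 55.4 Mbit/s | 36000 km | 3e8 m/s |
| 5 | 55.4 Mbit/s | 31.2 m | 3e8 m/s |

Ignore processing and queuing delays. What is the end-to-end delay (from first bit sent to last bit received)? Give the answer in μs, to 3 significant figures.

L = 491 × 8 = 3928 bits.
Transmission delay per hop = L/R = 3928/55400000 = 70.9025 μs; 5 hops → 354.513 μs.
Propagation delays (d/s per hop): 0.303333, 0.0576667, 0.17, 120000, 0.104 μs; sum = 120001 μs.
End-to-end = 120000 μs.

120000 μs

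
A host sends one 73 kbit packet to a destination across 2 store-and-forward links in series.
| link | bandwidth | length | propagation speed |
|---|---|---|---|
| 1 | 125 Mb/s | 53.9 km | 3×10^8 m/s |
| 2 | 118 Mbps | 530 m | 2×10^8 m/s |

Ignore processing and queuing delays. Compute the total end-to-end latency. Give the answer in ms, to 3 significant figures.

L = 73000 bits.
Transmission delays (L/R per hop): 0.584, 0.618644 ms; sum = 1.20264 ms.
Propagation delays (d/s per hop): 0.179667, 0.00265 ms; sum = 0.182317 ms.
End-to-end = 1.38 ms.

1.38 ms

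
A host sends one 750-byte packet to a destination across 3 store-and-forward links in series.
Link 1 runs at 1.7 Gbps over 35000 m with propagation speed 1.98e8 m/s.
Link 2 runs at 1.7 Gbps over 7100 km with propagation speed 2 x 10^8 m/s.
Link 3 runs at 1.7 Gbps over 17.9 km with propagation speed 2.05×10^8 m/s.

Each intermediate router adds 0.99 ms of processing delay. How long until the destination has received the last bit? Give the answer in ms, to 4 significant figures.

37.75 ms

L = 750 × 8 = 6000 bits.
Transmission delay per hop = L/R = 6000/1700000000 = 0.00352941 ms; 3 hops → 0.0105882 ms.
Propagation delays (d/s per hop): 0.176768, 35.5, 0.0873171 ms; sum = 35.7641 ms.
Processing at 2 router(s): 2 × 0.99 ms = 1.98 ms.
End-to-end = 37.75 ms.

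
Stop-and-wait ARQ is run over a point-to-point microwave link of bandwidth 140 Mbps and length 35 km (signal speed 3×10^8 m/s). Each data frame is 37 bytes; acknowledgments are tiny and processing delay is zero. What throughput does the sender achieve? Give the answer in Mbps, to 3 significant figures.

t_tx = L/R = 296/140000000 = 2.11429e-06 s.
t_prop = 35000/300000000 = 0.000116667 s; RTT = 0.000233333 s.
Cycle = t_tx + RTT = 0.000235448 s.
Throughput = L / cycle = 296 / 0.000235448 = 1.26 Mbps.

1.26 Mbps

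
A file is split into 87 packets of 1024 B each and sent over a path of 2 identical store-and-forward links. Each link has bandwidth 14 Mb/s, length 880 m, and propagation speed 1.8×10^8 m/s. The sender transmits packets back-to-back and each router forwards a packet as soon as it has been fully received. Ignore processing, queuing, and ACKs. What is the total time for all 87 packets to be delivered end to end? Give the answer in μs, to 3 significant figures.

51500 μs

Per-hop transmission t_tx = L/R = 8192/14000000 = 585.143 μs.
Per-hop propagation t_prop = 880/180000000 = 4.88889 μs.
Pipeline fill: first packet needs 2·t_tx to clear all hops; remaining 86 packets each add one t_tx.
Total = (2+87-1)·t_tx + 2·t_prop = 88·585.143 + 2·4.88889 = 51500 μs.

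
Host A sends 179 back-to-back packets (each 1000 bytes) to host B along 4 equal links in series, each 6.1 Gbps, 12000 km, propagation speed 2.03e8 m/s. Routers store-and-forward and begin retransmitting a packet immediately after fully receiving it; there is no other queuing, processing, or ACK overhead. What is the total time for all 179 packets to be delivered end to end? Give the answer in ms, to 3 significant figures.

Per-hop transmission t_tx = L/R = 8000/6100000000 = 0.00131148 ms.
Per-hop propagation t_prop = 12000000/2.03e+08 = 59.1133 ms.
Pipeline fill: first packet needs 4·t_tx to clear all hops; remaining 178 packets each add one t_tx.
Total = (4+179-1)·t_tx + 4·t_prop = 182·0.00131148 + 4·59.1133 = 237 ms.

237 ms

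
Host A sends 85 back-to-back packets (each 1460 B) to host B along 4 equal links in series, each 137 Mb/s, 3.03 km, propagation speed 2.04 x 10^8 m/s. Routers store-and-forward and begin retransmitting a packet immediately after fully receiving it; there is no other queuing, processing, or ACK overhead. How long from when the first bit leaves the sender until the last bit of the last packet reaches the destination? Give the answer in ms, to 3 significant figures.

Per-hop transmission t_tx = L/R = 11680/137000000 = 0.0852555 ms.
Per-hop propagation t_prop = 3030/204000000 = 0.0148529 ms.
Pipeline fill: first packet needs 4·t_tx to clear all hops; remaining 84 packets each add one t_tx.
Total = (4+85-1)·t_tx + 4·t_prop = 88·0.0852555 + 4·0.0148529 = 7.56 ms.

7.56 ms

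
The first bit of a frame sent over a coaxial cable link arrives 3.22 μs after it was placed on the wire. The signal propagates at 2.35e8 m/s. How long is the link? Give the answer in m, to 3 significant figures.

757 m

d = s × t_prop = 235000000 × 3.22e-06 = 757 m.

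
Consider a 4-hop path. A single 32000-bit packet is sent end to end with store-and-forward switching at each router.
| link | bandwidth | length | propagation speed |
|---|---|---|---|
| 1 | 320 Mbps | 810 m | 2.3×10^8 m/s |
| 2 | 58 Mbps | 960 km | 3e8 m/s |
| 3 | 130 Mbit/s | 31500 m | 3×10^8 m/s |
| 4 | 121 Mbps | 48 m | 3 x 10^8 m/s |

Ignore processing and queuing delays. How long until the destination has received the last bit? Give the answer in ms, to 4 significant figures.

4.471 ms

Transmission delays (L/R per hop): 0.1, 0.551724, 0.246154, 0.264463 ms; sum = 1.16234 ms.
Propagation delays (d/s per hop): 0.00352174, 3.2, 0.105, 0.00016 ms; sum = 3.30868 ms.
End-to-end = 4.471 ms.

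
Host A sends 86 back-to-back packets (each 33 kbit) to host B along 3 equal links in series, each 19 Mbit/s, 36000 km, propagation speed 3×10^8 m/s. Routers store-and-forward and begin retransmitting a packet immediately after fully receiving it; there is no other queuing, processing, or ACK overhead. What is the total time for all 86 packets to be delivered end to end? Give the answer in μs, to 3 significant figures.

Per-hop transmission t_tx = L/R = 33000/19000000 = 1736.84 μs.
Per-hop propagation t_prop = 36000000/300000000 = 120000 μs.
Pipeline fill: first packet needs 3·t_tx to clear all hops; remaining 85 packets each add one t_tx.
Total = (3+86-1)·t_tx + 3·t_prop = 88·1736.84 + 3·120000 = 513000 μs.

513000 μs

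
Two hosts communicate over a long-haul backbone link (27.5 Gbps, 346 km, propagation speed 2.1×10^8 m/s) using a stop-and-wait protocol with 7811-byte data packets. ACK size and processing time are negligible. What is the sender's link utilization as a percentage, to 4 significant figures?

t_tx = L/R = 62488/27500000000 = 2.27229e-06 s.
t_prop = 346000/210000000 = 0.00164762 s; RTT = 0.00329524 s.
Cycle = t_tx + RTT = 0.00329751 s.
Utilization = t_tx / cycle = 2.27229e-06/0.00329751 = 0.06891 %.

0.06891 %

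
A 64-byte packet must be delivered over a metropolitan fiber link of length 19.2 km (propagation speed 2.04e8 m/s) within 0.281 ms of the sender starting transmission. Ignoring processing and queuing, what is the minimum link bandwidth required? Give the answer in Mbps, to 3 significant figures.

2.74 Mbps

L = 512 bits.
Propagation delay = 19200 / 204000000 = 0.0941176 ms.
Transmission budget = 0.281 − 0.0941176 = 0.186882 ms.
R ≥ L / t_tx = 512 bits / 0.000186882 s = 2.74 Mbps.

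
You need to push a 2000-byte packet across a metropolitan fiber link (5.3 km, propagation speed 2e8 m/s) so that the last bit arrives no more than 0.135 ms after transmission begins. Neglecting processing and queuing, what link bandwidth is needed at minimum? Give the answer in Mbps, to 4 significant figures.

147.5 Mbps

L = 16000 bits.
Propagation delay = 5300 / 200000000 = 0.0265 ms.
Transmission budget = 0.135 − 0.0265 = 0.1085 ms.
R ≥ L / t_tx = 16000 bits / 0.0001085 s = 147.5 Mbps.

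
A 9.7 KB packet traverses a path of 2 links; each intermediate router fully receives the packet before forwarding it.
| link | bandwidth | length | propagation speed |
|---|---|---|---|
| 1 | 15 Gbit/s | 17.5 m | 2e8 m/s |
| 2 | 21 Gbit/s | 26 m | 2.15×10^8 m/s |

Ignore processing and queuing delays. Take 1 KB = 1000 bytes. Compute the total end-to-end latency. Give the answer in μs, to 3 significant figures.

L = 77600 bits.
Transmission delays (L/R per hop): 5.17333, 3.69524 μs; sum = 8.86857 μs.
Propagation delays (d/s per hop): 0.0875, 0.12093 μs; sum = 0.20843 μs.
End-to-end = 9.08 μs.

9.08 μs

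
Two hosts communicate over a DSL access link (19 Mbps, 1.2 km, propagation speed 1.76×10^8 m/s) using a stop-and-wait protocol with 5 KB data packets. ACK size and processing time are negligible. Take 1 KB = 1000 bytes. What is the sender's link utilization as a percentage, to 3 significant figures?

t_tx = L/R = 40000/19000000 = 0.00210526 s.
t_prop = 1200/176000000 = 6.81818e-06 s; RTT = 1.36364e-05 s.
Cycle = t_tx + RTT = 0.0021189 s.
Utilization = t_tx / cycle = 0.00210526/0.0021189 = 99.4 %.

99.4 %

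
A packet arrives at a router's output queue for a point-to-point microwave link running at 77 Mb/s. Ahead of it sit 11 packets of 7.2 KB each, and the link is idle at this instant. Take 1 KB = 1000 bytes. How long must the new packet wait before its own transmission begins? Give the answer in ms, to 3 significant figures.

8.23 ms

Each queued packet: L/R = 57600/77000000 = 0.748052 ms.
11 queued → 8.22857 ms.
Queuing delay = 8.23 ms.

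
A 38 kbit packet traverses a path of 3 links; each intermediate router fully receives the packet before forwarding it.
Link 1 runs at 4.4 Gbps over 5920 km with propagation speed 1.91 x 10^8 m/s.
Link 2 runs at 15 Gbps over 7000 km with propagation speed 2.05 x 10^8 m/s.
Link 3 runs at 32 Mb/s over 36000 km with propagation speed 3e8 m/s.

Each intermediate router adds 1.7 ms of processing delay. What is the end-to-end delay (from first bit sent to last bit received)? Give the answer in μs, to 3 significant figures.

190000 μs

L = 38000 bits.
Transmission delays (L/R per hop): 8.63636, 2.53333, 1187.5 μs; sum = 1198.67 μs.
Propagation delays (d/s per hop): 30994.8, 34146.3, 120000 μs; sum = 185141 μs.
Processing at 2 router(s): 2 × 1.7 ms = 3400 μs.
End-to-end = 190000 μs.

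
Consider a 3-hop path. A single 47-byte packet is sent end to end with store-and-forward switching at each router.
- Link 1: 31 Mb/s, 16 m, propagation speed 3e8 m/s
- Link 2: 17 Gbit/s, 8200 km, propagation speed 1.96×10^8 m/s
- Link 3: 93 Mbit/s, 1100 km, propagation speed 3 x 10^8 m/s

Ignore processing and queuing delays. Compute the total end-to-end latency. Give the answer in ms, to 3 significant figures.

45.5 ms

L = 47 × 8 = 376 bits.
Transmission delays (L/R per hop): 0.012129, 2.21176e-05, 0.00404301 ms; sum = 0.0161942 ms.
Propagation delays (d/s per hop): 5.33333e-05, 41.8367, 3.66667 ms; sum = 45.5035 ms.
End-to-end = 45.5 ms.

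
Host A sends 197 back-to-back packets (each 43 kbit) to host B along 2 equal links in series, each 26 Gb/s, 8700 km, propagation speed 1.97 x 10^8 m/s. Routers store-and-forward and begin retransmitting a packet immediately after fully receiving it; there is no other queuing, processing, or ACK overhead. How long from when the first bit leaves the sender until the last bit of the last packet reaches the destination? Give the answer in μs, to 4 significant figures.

Per-hop transmission t_tx = L/R = 43000/26000000000 = 1.65385 μs.
Per-hop propagation t_prop = 8700000/197000000 = 44162.4 μs.
Pipeline fill: first packet needs 2·t_tx to clear all hops; remaining 196 packets each add one t_tx.
Total = (2+197-1)·t_tx + 2·t_prop = 198·1.65385 + 2·44162.4 = 88650 μs.

88650 μs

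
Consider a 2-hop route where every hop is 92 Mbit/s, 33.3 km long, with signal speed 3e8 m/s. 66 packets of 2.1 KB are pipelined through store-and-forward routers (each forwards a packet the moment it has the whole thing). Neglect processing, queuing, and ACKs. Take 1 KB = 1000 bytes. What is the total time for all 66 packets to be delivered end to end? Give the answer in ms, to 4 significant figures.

12.46 ms

Per-hop transmission t_tx = L/R = 16800/92000000 = 0.182609 ms.
Per-hop propagation t_prop = 33300/300000000 = 0.111 ms.
Pipeline fill: first packet needs 2·t_tx to clear all hops; remaining 65 packets each add one t_tx.
Total = (2+66-1)·t_tx + 2·t_prop = 67·0.182609 + 2·0.111 = 12.46 ms.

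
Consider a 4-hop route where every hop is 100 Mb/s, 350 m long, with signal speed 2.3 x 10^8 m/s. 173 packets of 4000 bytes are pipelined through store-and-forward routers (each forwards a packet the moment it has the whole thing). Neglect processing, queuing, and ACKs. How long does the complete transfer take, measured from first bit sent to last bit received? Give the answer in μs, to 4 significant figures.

Per-hop transmission t_tx = L/R = 32000/100000000 = 320 μs.
Per-hop propagation t_prop = 350/2.3e+08 = 1.52174 μs.
Pipeline fill: first packet needs 4·t_tx to clear all hops; remaining 172 packets each add one t_tx.
Total = (4+173-1)·t_tx + 4·t_prop = 176·320 + 4·1.52174 = 56330 μs.

56330 μs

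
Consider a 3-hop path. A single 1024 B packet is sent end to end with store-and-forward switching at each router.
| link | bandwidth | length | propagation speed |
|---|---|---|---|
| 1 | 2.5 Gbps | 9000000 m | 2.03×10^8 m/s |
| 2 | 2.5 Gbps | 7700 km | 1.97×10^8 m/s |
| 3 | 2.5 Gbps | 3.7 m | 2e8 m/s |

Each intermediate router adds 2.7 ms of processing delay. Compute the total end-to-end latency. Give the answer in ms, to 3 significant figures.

88.8 ms

L = 1024 × 8 = 8192 bits.
Transmission delay per hop = L/R = 8192/2500000000 = 0.0032768 ms; 3 hops → 0.0098304 ms.
Propagation delays (d/s per hop): 44.335, 39.0863, 1.85e-05 ms; sum = 83.4213 ms.
Processing at 2 router(s): 2 × 2.7 ms = 5.4 ms.
End-to-end = 88.8 ms.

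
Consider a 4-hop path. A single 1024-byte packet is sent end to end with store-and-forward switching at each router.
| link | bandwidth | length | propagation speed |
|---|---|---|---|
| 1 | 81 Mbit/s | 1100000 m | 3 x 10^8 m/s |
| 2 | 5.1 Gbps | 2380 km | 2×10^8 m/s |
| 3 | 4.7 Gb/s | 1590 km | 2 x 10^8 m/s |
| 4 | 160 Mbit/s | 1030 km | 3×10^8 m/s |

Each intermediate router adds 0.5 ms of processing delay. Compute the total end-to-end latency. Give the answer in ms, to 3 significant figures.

28.6 ms

L = 1024 × 8 = 8192 bits.
Transmission delays (L/R per hop): 0.101136, 0.00160627, 0.00174298, 0.0512 ms; sum = 0.155685 ms.
Propagation delays (d/s per hop): 3.66667, 11.9, 7.95, 3.43333 ms; sum = 26.95 ms.
Processing at 3 router(s): 3 × 0.5 ms = 1.5 ms.
End-to-end = 28.6 ms.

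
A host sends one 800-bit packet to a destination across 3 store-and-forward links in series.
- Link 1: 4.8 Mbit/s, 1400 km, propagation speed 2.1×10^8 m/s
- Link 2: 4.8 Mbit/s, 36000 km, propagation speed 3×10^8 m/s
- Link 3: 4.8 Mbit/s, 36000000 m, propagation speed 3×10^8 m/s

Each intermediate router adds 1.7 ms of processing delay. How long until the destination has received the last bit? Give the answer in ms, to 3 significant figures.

251 ms

Transmission delay per hop = L/R = 800/4800000 = 0.166667 ms; 3 hops → 0.5 ms.
Propagation delays (d/s per hop): 6.66667, 120, 120 ms; sum = 246.667 ms.
Processing at 2 router(s): 2 × 1.7 ms = 3.4 ms.
End-to-end = 251 ms.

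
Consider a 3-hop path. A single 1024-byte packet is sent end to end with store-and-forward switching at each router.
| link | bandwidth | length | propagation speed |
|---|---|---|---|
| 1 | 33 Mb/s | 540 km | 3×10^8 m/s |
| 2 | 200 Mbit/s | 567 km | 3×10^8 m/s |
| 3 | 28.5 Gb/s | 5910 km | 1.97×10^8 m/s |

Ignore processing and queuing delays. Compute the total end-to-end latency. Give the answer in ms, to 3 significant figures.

34.0 ms

L = 1024 × 8 = 8192 bits.
Transmission delays (L/R per hop): 0.248242, 0.04096, 0.000287439 ms; sum = 0.28949 ms.
Propagation delays (d/s per hop): 1.8, 1.89, 30 ms; sum = 33.69 ms.
End-to-end = 34.0 ms.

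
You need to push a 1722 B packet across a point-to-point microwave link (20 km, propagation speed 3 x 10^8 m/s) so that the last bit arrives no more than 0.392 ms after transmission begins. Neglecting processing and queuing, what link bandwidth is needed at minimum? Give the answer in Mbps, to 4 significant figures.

L = 13776 bits.
Propagation delay = 20000 / 300000000 = 0.0666667 ms.
Transmission budget = 0.392 − 0.0666667 = 0.325333 ms.
R ≥ L / t_tx = 13776 bits / 0.000325333 s = 42.34 Mbps.

42.34 Mbps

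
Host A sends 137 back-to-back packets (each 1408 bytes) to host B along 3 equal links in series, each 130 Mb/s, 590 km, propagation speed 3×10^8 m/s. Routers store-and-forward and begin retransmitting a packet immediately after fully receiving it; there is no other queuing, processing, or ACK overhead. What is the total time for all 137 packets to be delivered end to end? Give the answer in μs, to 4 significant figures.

17940 μs

Per-hop transmission t_tx = L/R = 11264/130000000 = 86.6462 μs.
Per-hop propagation t_prop = 590000/300000000 = 1966.67 μs.
Pipeline fill: first packet needs 3·t_tx to clear all hops; remaining 136 packets each add one t_tx.
Total = (3+137-1)·t_tx + 3·t_prop = 139·86.6462 + 3·1966.67 = 17940 μs.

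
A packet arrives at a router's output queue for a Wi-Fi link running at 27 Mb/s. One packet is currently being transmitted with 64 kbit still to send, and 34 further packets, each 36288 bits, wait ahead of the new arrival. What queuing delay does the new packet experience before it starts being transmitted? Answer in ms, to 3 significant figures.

Each queued packet: L/R = 36288/27000000 = 1.344 ms.
34 queued → 45.696 ms.
Plus remaining 64000 bits of current packet: 2.37037 ms.
Queuing delay = 48.1 ms.

48.1 ms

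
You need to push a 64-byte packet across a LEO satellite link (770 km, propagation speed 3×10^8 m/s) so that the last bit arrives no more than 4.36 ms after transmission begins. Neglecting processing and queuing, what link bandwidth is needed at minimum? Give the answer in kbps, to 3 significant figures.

286 kbps

L = 512 bits.
Propagation delay = 770000 / 300000000 = 2.56667 ms.
Transmission budget = 4.36 − 2.56667 = 1.79333 ms.
R ≥ L / t_tx = 512 bits / 0.00179333 s = 286 kbps.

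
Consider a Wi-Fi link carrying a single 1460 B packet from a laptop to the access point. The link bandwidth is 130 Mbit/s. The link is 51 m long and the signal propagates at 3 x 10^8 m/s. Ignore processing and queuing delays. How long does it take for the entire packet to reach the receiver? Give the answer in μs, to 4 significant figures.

90.02 μs

L = 1460 × 8 = 11680 bits.
Transmission delay = L/R = 11680 / 130000000 = 89.8462 μs.
Propagation delay = d/s = 51 m / 300000000 m/s = 0.17 μs.
Total = 90.02 μs.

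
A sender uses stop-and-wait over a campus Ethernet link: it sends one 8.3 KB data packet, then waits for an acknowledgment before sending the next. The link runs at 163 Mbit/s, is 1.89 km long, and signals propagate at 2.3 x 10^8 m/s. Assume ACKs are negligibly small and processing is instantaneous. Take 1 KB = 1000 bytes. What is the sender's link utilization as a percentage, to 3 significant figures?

96.1 %

t_tx = L/R = 66400/163000000 = 0.000407362 s.
t_prop = 1890/2.3e+08 = 8.21739e-06 s; RTT = 1.64348e-05 s.
Cycle = t_tx + RTT = 0.000423797 s.
Utilization = t_tx / cycle = 0.000407362/0.000423797 = 96.1 %.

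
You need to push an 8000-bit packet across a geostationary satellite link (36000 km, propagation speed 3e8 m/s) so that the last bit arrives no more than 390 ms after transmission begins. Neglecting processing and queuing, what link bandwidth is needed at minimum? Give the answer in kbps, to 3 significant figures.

29.6 kbps

Propagation delay = 36000000 / 300000000 = 120 ms.
Transmission budget = 390 − 120 = 270 ms.
R ≥ L / t_tx = 8000 bits / 0.27 s = 29.6 kbps.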